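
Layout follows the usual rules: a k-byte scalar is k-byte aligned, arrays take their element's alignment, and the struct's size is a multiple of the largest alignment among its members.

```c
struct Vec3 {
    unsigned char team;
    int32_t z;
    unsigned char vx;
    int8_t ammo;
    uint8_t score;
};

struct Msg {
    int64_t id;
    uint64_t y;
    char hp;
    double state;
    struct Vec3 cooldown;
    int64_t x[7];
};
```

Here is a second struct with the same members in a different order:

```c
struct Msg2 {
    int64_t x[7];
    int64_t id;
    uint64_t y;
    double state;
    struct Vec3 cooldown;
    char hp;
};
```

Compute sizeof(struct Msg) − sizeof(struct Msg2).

8

Vec3: @0: team [1B, align 1] → 1; +3 pad (align 4); @4: z [4B, align 4] → 8; @8: vx [1B, align 1] → 9; @9: ammo [1B, align 1] → 10; @10: score [1B, align 1] → 11; +1 tail pad (align 4); size 12, align 4
@0: id [8B, align 8] → 8
@8: y [8B, align 8] → 16
@16: hp [1B, align 1] → 17
+7 pad (align 8)
@24: state [8B, align 8] → 32
@32: cooldown [12B, align 4] → 44
+4 pad (align 8)
@48: x [56B, align 8] → 104
size 104, align 8
— Msg2 —
@0: x [56B, align 8] → 56
@56: id [8B, align 8] → 64
@64: y [8B, align 8] → 72
@72: state [8B, align 8] → 80
@80: cooldown [12B, align 4] → 92
@92: hp [1B, align 1] → 93
+3 tail pad (align 8)
size 96, align 8
104 − 96 = 8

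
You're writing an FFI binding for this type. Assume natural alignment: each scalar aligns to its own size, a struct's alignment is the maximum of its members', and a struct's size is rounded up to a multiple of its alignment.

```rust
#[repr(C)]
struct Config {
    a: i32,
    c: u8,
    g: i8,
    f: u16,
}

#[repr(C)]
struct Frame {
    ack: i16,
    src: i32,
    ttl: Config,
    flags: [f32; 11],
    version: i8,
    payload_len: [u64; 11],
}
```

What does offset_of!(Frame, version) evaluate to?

Config: 0..4  a  (4B, 4-aligned); 4..5  c  (1B, 1-aligned); 5..6  g  (1B, 1-aligned); 6..8  f  (2B, 2-aligned); sizeof = 8, alignof = 4
0..2  ack  (2B, 2-aligned)
2..4  -- padding (2B)
4..8  src  (4B, 4-aligned)
8..16  ttl  (8B, 4-aligned)
16..60  flags  (44B, 4-aligned)
60..61  version  (1B, 1-aligned)

60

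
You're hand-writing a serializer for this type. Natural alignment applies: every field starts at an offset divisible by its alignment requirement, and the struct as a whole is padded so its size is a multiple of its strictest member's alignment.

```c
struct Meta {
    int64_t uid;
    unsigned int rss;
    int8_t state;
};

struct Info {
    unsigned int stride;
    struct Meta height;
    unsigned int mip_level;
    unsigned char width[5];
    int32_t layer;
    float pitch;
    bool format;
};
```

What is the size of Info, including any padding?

48

Meta: @0: uid [8B, align 8] → 8; @8: rss [4B, align 4] → 12; @12: state [1B, align 1] → 13; +3 tail pad (align 8); size 16, align 8
@0: stride [4B, align 4] → 4
+4 pad (align 8)
@8: height [16B, align 8] → 24
@24: mip_level [4B, align 4] → 28
@28: width [5B, align 1] → 33
+3 pad (align 4)
@36: layer [4B, align 4] → 40
@40: pitch [4B, align 4] → 44
@44: format [1B, align 1] → 45
+3 tail pad (align 8)
size 48, align 8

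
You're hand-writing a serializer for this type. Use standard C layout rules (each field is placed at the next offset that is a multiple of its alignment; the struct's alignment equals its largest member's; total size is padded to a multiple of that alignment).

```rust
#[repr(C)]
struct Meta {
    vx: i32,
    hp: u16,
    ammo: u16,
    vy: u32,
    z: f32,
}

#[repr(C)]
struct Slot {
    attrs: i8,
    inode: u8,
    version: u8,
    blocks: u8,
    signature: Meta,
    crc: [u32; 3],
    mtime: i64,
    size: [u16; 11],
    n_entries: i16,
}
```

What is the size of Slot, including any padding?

64 bytes

Meta: 0..4  vx  (4B, 4-aligned); 4..6  hp  (2B, 2-aligned); 6..8  ammo  (2B, 2-aligned); 8..12  vy  (4B, 4-aligned); 12..16  z  (4B, 4-aligned); sizeof = 16, alignof = 4
0..1  attrs  (1B, 1-aligned)
1..2  inode  (1B, 1-aligned)
2..3  version  (1B, 1-aligned)
3..4  blocks  (1B, 1-aligned)
4..20  signature  (16B, 4-aligned)
20..32  crc  (12B, 4-aligned)
32..40  mtime  (8B, 8-aligned)
40..62  size  (22B, 2-aligned)
62..64  n_entries  (2B, 2-aligned)
sizeof = 64, alignof = 8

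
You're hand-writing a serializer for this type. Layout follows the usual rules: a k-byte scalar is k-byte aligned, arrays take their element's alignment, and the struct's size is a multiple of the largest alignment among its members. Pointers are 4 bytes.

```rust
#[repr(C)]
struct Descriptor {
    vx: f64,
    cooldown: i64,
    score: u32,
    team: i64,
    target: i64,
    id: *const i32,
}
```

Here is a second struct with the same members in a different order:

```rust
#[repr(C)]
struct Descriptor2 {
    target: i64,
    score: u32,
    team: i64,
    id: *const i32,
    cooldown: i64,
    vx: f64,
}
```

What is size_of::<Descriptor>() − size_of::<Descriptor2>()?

0..8  vx  (8B, 8-aligned)
8..16  cooldown  (8B, 8-aligned)
16..20  score  (4B, 4-aligned)
20..24  -- padding (4B)
24..32  team  (8B, 8-aligned)
32..40  target  (8B, 8-aligned)
40..44  id  (4B, 4-aligned)
44..48  -- tail padding (4B)
sizeof = 48, alignof = 8
— Descriptor2 —
0..8  target  (8B, 8-aligned)
8..12  score  (4B, 4-aligned)
12..16  -- padding (4B)
16..24  team  (8B, 8-aligned)
24..28  id  (4B, 4-aligned)
28..32  -- padding (4B)
32..40  cooldown  (8B, 8-aligned)
40..48  vx  (8B, 8-aligned)
sizeof = 48, alignof = 8
48 − 48 = 0

0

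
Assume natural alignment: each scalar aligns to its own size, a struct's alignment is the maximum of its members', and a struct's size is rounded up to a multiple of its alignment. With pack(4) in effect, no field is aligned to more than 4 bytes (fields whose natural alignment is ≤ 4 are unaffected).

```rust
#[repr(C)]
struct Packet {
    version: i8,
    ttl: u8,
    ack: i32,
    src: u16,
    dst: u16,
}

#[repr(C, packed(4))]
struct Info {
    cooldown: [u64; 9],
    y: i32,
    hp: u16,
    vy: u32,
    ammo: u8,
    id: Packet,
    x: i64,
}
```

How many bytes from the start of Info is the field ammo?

84

Packet: @0: version [1B, align 1] → 1; @1: ttl [1B, align 1] → 2; +2 pad (align 4); @4: ack [4B, align 4] → 8; @8: src [2B, align 2] → 10; @10: dst [2B, align 2] → 12; size 12, align 4
@0: cooldown [72B, align 4] → 72
@72: y [4B, align 4] → 76
@76: hp [2B, align 2] → 78
+2 pad (align 4)
@80: vy [4B, align 4] → 84
@84: ammo [1B, align 1] → 85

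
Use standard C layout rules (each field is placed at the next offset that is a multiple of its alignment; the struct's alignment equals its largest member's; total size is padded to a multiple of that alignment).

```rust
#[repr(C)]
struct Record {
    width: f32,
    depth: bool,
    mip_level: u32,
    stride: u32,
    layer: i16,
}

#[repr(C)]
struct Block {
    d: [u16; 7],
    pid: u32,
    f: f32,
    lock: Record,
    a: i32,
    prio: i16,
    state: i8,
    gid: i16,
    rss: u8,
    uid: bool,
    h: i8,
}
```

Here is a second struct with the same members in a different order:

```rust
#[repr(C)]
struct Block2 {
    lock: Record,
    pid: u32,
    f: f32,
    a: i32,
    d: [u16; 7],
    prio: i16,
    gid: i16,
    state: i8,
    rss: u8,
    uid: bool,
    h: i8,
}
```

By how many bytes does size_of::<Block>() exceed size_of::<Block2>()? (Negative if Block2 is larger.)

Record: @0: width [4B, align 4] → 4; @4: depth [1B, align 1] → 5; +3 pad (align 4); @8: mip_level [4B, align 4] → 12; @12: stride [4B, align 4] → 16; @16: layer [2B, align 2] → 18; +2 tail pad (align 4); size 20, align 4
@0: d [14B, align 2] → 14
+2 pad (align 4)
@16: pid [4B, align 4] → 20
@20: f [4B, align 4] → 24
@24: lock [20B, align 4] → 44
@44: a [4B, align 4] → 48
@48: prio [2B, align 2] → 50
@50: state [1B, align 1] → 51
+1 pad (align 2)
@52: gid [2B, align 2] → 54
@54: rss [1B, align 1] → 55
@55: uid [1B, align 1] → 56
@56: h [1B, align 1] → 57
+3 tail pad (align 4)
size 60, align 4
— Block2 —
@0: lock [20B, align 4] → 20
@20: pid [4B, align 4] → 24
@24: f [4B, align 4] → 28
@28: a [4B, align 4] → 32
@32: d [14B, align 2] → 46
@46: prio [2B, align 2] → 48
@48: gid [2B, align 2] → 50
@50: state [1B, align 1] → 51
@51: rss [1B, align 1] → 52
@52: uid [1B, align 1] → 53
@53: h [1B, align 1] → 54
+2 tail pad (align 4)
size 56, align 4
60 − 56 = 4

4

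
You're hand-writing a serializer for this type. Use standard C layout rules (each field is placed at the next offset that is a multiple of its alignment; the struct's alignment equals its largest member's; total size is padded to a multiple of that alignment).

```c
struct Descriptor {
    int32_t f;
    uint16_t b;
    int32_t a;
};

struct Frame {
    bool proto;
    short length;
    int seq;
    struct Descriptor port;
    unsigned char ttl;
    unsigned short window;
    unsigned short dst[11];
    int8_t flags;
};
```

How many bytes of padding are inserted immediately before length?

Descriptor: f at 0 (size 4, align 4) → ends 4; b at 4 (size 2, align 2) → ends 6; pad 2 to align 4 for a; a at 8 (size 4, align 4) → ends 12; total 12 bytes, alignment 4
proto at 0 (size 1, align 1) → ends 1
pad 1 to align 2 for length
length at 2 (size 2, align 2) → ends 4

1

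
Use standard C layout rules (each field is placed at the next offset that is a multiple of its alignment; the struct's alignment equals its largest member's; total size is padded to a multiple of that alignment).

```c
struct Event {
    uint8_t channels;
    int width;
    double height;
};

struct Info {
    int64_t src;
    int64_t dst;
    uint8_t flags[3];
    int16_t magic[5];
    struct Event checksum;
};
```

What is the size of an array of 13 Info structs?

624

Event: channels at 0 (size 1, align 1) → ends 1; pad 3 to align 4 for width; width at 4 (size 4, align 4) → ends 8; height at 8 (size 8, align 8) → ends 16; total 16 bytes, alignment 8
src at 0 (size 8, align 8) → ends 8
dst at 8 (size 8, align 8) → ends 16
flags at 16 (size 3, align 1) → ends 19
pad 1 to align 2 for magic
magic at 20 (size 10, align 2) → ends 30
pad 2 to align 8 for checksum
checksum at 32 (size 16, align 8) → ends 48
total 48 bytes, alignment 8
array of 13: 13 × 48 = 624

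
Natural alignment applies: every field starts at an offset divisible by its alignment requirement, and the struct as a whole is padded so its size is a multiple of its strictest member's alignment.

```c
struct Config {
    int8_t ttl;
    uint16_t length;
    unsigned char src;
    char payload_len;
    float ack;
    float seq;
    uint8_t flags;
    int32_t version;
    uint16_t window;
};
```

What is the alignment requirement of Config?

4

member alignments: ttl=1, length=2, src=1, payload_len=1, ack=4, seq=4, flags=1, version=4, window=2
max = 4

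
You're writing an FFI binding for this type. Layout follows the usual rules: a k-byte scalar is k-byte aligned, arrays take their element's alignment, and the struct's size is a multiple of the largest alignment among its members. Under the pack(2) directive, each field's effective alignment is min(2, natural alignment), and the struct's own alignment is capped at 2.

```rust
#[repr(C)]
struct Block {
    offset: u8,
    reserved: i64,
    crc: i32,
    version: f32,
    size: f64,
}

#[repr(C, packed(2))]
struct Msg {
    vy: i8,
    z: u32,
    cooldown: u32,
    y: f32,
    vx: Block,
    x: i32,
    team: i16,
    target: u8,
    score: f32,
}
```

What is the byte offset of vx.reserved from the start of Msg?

22

Block: @0: offset [1B, align 1] → 1; +7 pad (align 8); @8: reserved [8B, align 8] → 16; @16: crc [4B, align 4] → 20; @20: version [4B, align 4] → 24; @24: size [8B, align 8] → 32; size 32, align 8
@0: vy [1B, align 1] → 1
+1 pad (align 2)
@2: z [4B, align 2] → 6
@6: cooldown [4B, align 2] → 10
@10: y [4B, align 2] → 14
@14: vx [32B, align 2] → 46
within Block: reserved at 8
14 + 8 = 22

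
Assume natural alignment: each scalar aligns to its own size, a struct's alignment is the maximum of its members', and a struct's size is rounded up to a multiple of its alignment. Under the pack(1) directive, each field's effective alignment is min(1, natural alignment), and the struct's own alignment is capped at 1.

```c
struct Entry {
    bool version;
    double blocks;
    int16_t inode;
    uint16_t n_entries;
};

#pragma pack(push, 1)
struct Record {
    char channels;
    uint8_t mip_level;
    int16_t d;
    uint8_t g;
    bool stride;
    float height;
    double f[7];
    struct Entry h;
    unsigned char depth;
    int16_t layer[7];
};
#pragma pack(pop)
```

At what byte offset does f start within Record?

10

Entry: @0: version [1B, align 1] → 1; +7 pad (align 8); @8: blocks [8B, align 8] → 16; @16: inode [2B, align 2] → 18; @18: n_entries [2B, align 2] → 20; +4 tail pad (align 8); size 24, align 8
@0: channels [1B, align 1] → 1
@1: mip_level [1B, align 1] → 2
@2: d [2B, align 1] → 4
@4: g [1B, align 1] → 5
@5: stride [1B, align 1] → 6
@6: height [4B, align 1] → 10
@10: f [56B, align 1] → 66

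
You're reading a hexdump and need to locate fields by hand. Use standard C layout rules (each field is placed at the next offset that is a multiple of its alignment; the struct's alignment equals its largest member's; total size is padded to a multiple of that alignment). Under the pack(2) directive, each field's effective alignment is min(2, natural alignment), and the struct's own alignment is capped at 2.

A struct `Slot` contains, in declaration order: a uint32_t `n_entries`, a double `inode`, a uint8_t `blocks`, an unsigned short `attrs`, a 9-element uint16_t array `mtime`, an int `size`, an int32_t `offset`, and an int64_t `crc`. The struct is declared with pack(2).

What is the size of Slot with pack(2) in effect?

n_entries at 0 (size 4, align 2) → ends 4
inode at 4 (size 8, align 2) → ends 12
blocks at 12 (size 1, align 1) → ends 13
pad 1 to align 2 for attrs
attrs at 14 (size 2, align 2) → ends 16
mtime at 16 (size 18, align 2) → ends 34
size at 34 (size 4, align 2) → ends 38
offset at 38 (size 4, align 2) → ends 42
crc at 42 (size 8, align 2) → ends 50
total 50 bytes, alignment 2

50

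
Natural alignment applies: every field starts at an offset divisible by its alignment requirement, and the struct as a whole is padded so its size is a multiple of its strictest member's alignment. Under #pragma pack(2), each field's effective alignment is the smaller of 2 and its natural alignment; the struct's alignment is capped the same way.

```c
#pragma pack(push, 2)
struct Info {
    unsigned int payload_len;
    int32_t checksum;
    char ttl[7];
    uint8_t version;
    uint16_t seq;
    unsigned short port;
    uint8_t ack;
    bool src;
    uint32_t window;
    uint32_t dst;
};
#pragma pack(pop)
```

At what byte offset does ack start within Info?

0..4  payload_len  (4B, 2-aligned)
4..8  checksum  (4B, 2-aligned)
8..15  ttl  (7B, 1-aligned)
15..16  version  (1B, 1-aligned)
16..18  seq  (2B, 2-aligned)
18..20  port  (2B, 2-aligned)
20..21  ack  (1B, 1-aligned)

20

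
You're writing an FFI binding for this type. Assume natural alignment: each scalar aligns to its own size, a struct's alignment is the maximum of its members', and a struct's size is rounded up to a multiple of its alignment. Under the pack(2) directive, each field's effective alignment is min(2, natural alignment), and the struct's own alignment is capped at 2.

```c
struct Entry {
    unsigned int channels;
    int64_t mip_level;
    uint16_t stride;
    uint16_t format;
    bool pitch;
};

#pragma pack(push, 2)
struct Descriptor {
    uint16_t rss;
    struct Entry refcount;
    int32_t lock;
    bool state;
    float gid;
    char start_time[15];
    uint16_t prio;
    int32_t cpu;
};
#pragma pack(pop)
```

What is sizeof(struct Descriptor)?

58 bytes

Entry: channels at 0 (size 4, align 4) → ends 4; pad 4 to align 8 for mip_level; mip_level at 8 (size 8, align 8) → ends 16; stride at 16 (size 2, align 2) → ends 18; format at 18 (size 2, align 2) → ends 20; pitch at 20 (size 1, align 1) → ends 21; tail pad 3 to reach multiple of 8; total 24 bytes, alignment 8
rss at 0 (size 2, align 2) → ends 2
refcount at 2 (size 24, align 2) → ends 26
lock at 26 (size 4, align 2) → ends 30
state at 30 (size 1, align 1) → ends 31
pad 1 to align 2 for gid
gid at 32 (size 4, align 2) → ends 36
start_time at 36 (size 15, align 1) → ends 51
pad 1 to align 2 for prio
prio at 52 (size 2, align 2) → ends 54
cpu at 54 (size 4, align 2) → ends 58
total 58 bytes, alignment 2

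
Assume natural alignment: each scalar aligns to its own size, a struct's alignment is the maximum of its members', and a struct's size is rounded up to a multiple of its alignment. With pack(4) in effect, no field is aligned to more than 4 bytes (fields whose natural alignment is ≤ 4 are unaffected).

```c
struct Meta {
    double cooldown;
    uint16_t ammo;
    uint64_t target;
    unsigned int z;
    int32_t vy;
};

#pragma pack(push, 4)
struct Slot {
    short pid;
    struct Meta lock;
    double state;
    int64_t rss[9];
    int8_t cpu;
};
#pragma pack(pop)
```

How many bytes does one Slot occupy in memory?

Meta: 0..8  cooldown  (8B, 8-aligned); 8..10  ammo  (2B, 2-aligned); 10..16  -- padding (6B); 16..24  target  (8B, 8-aligned); 24..28  z  (4B, 4-aligned); 28..32  vy  (4B, 4-aligned); sizeof = 32, alignof = 8
0..2  pid  (2B, 2-aligned)
2..4  -- padding (2B)
4..36  lock  (32B, 4-aligned)
36..44  state  (8B, 4-aligned)
44..116  rss  (72B, 4-aligned)
116..117  cpu  (1B, 1-aligned)
117..120  -- tail padding (3B)
sizeof = 120, alignof = 4

120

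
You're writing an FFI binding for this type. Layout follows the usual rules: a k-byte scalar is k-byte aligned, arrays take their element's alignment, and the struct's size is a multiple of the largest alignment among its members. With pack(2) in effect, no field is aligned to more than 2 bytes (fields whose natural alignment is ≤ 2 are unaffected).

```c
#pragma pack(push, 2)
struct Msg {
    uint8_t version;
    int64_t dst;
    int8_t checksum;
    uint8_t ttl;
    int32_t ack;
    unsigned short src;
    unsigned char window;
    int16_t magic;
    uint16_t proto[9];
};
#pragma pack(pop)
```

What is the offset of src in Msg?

version at 0 (size 1, align 1) → ends 1
pad 1 to align 2 for dst
dst at 2 (size 8, align 2) → ends 10
checksum at 10 (size 1, align 1) → ends 11
ttl at 11 (size 1, align 1) → ends 12
ack at 12 (size 4, align 2) → ends 16
src at 16 (size 2, align 2) → ends 18

16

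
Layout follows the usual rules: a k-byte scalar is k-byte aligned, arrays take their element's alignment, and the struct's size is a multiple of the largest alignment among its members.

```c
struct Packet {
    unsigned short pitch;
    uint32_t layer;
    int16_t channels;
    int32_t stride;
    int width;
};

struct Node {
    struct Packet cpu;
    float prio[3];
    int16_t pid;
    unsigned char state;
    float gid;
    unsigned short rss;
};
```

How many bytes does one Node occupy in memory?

44

Packet: pitch at 0 (size 2, align 2) → ends 2; pad 2 to align 4 for layer; layer at 4 (size 4, align 4) → ends 8; channels at 8 (size 2, align 2) → ends 10; pad 2 to align 4 for stride; stride at 12 (size 4, align 4) → ends 16; width at 16 (size 4, align 4) → ends 20; total 20 bytes, alignment 4
cpu at 0 (size 20, align 4) → ends 20
prio at 20 (size 12, align 4) → ends 32
pid at 32 (size 2, align 2) → ends 34
state at 34 (size 1, align 1) → ends 35
pad 1 to align 4 for gid
gid at 36 (size 4, align 4) → ends 40
rss at 40 (size 2, align 2) → ends 42
tail pad 2 to reach multiple of 4
total 44 bytes, alignment 4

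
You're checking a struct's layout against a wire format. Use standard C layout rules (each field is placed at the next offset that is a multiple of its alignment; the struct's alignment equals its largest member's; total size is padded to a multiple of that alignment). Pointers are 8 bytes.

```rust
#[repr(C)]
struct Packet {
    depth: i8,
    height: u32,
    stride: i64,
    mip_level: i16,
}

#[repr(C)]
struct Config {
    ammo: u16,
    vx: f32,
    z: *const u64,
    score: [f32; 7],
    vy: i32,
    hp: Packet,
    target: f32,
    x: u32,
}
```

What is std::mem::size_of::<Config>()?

Packet: depth at 0 (size 1, align 1) → ends 1; pad 3 to align 4 for height; height at 4 (size 4, align 4) → ends 8; stride at 8 (size 8, align 8) → ends 16; mip_level at 16 (size 2, align 2) → ends 18; tail pad 6 to reach multiple of 8; total 24 bytes, alignment 8
ammo at 0 (size 2, align 2) → ends 2
pad 2 to align 4 for vx
vx at 4 (size 4, align 4) → ends 8
z at 8 (size 8, align 8) → ends 16
score at 16 (size 28, align 4) → ends 44
vy at 44 (size 4, align 4) → ends 48
hp at 48 (size 24, align 8) → ends 72
target at 72 (size 4, align 4) → ends 76
x at 76 (size 4, align 4) → ends 80
total 80 bytes, alignment 8

80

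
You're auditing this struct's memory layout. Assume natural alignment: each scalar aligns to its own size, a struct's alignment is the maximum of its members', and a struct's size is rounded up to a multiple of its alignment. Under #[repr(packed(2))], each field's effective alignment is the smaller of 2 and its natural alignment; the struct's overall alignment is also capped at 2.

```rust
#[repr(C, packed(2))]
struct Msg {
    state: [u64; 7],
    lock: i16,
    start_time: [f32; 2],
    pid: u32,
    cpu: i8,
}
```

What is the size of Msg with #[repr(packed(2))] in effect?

0..56  state  (56B, 2-aligned)
56..58  lock  (2B, 2-aligned)
58..66  start_time  (8B, 2-aligned)
66..70  pid  (4B, 2-aligned)
70..71  cpu  (1B, 1-aligned)
71..72  -- tail padding (1B)
sizeof = 72, alignof = 2

72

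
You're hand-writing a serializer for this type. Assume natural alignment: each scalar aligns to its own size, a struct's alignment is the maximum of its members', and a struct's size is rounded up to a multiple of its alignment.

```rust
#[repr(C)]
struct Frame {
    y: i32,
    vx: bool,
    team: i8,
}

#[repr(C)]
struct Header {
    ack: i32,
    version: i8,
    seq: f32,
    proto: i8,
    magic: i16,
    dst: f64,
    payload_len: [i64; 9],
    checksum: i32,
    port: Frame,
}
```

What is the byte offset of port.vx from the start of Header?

Frame: y at 0 (size 4, align 4) → ends 4; vx at 4 (size 1, align 1) → ends 5; team at 5 (size 1, align 1) → ends 6; tail pad 2 to reach multiple of 4; total 8 bytes, alignment 4
ack at 0 (size 4, align 4) → ends 4
version at 4 (size 1, align 1) → ends 5
pad 3 to align 4 for seq
seq at 8 (size 4, align 4) → ends 12
proto at 12 (size 1, align 1) → ends 13
pad 1 to align 2 for magic
magic at 14 (size 2, align 2) → ends 16
dst at 16 (size 8, align 8) → ends 24
payload_len at 24 (size 72, align 8) → ends 96
checksum at 96 (size 4, align 4) → ends 100
port at 100 (size 8, align 4) → ends 108
within Frame: vx at 4
100 + 4 = 104

104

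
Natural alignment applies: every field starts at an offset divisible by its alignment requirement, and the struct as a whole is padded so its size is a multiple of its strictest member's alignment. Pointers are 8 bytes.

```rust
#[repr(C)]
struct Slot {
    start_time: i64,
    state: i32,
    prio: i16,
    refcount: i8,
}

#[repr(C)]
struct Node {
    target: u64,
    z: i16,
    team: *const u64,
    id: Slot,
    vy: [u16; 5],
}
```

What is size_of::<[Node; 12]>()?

Slot: 0..8  start_time  (8B, 8-aligned); 8..12  state  (4B, 4-aligned); 12..14  prio  (2B, 2-aligned); 14..15  refcount  (1B, 1-aligned); 15..16  -- tail padding (1B); sizeof = 16, alignof = 8
0..8  target  (8B, 8-aligned)
8..10  z  (2B, 2-aligned)
10..16  -- padding (6B)
16..24  team  (8B, 8-aligned)
24..40  id  (16B, 8-aligned)
40..50  vy  (10B, 2-aligned)
50..56  -- tail padding (6B)
sizeof = 56, alignof = 8
array of 12: 12 × 56 = 672

672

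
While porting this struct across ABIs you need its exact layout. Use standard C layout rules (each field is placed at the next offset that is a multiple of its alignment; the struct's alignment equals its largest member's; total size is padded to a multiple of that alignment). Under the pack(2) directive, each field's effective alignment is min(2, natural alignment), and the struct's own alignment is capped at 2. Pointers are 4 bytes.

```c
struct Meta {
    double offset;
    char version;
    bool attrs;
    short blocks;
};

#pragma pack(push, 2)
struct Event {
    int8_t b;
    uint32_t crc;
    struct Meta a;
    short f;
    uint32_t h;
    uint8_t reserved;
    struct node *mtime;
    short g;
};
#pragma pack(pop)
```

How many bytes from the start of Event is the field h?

24

Meta: offset at 0 (size 8, align 8) → ends 8; version at 8 (size 1, align 1) → ends 9; attrs at 9 (size 1, align 1) → ends 10; blocks at 10 (size 2, align 2) → ends 12; tail pad 4 to reach multiple of 8; total 16 bytes, alignment 8
b at 0 (size 1, align 1) → ends 1
pad 1 to align 2 for crc
crc at 2 (size 4, align 2) → ends 6
a at 6 (size 16, align 2) → ends 22
f at 22 (size 2, align 2) → ends 24
h at 24 (size 4, align 2) → ends 28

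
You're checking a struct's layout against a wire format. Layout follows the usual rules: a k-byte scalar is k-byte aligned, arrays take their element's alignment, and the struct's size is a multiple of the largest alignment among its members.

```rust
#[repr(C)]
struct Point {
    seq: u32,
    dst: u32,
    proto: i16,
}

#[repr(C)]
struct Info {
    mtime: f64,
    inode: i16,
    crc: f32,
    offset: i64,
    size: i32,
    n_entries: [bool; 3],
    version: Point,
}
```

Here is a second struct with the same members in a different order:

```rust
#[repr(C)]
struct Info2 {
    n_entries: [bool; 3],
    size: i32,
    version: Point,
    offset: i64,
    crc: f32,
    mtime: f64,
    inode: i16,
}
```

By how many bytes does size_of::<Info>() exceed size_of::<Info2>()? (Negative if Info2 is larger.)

Point: @0: seq [4B, align 4] → 4; @4: dst [4B, align 4] → 8; @8: proto [2B, align 2] → 10; +2 tail pad (align 4); size 12, align 4
@0: mtime [8B, align 8] → 8
@8: inode [2B, align 2] → 10
+2 pad (align 4)
@12: crc [4B, align 4] → 16
@16: offset [8B, align 8] → 24
@24: size [4B, align 4] → 28
@28: n_entries [3B, align 1] → 31
+1 pad (align 4)
@32: version [12B, align 4] → 44
+4 tail pad (align 8)
size 48, align 8
— Info2 —
@0: n_entries [3B, align 1] → 3
+1 pad (align 4)
@4: size [4B, align 4] → 8
@8: version [12B, align 4] → 20
+4 pad (align 8)
@24: offset [8B, align 8] → 32
@32: crc [4B, align 4] → 36
+4 pad (align 8)
@40: mtime [8B, align 8] → 48
@48: inode [2B, align 2] → 50
+6 tail pad (align 8)
size 56, align 8
48 − 56 = -8

-8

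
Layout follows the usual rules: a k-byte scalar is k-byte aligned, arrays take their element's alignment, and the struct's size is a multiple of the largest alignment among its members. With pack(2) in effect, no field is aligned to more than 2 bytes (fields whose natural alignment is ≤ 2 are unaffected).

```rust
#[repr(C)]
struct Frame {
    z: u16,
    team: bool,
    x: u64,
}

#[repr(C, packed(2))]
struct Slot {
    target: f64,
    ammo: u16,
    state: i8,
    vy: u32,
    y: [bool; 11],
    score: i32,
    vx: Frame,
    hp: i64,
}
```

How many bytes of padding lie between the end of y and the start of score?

Frame: z at 0 (size 2, align 2) → ends 2; team at 2 (size 1, align 1) → ends 3; pad 5 to align 8 for x; x at 8 (size 8, align 8) → ends 16; total 16 bytes, alignment 8
target at 0 (size 8, align 2) → ends 8
ammo at 8 (size 2, align 2) → ends 10
state at 10 (size 1, align 1) → ends 11
pad 1 to align 2 for vy
vy at 12 (size 4, align 2) → ends 16
y at 16 (size 11, align 1) → ends 27
pad 1 to align 2 for score
score at 28 (size 4, align 2) → ends 32

1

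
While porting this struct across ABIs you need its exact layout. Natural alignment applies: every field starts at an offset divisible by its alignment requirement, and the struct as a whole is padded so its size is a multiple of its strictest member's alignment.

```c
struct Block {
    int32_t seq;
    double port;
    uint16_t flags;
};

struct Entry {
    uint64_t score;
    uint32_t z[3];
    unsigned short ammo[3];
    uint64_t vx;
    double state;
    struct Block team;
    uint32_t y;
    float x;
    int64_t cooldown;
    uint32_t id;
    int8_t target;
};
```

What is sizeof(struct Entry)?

Block: seq at 0 (size 4, align 4) → ends 4; pad 4 to align 8 for port; port at 8 (size 8, align 8) → ends 16; flags at 16 (size 2, align 2) → ends 18; tail pad 6 to reach multiple of 8; total 24 bytes, alignment 8
score at 0 (size 8, align 8) → ends 8
z at 8 (size 12, align 4) → ends 20
ammo at 20 (size 6, align 2) → ends 26
pad 6 to align 8 for vx
vx at 32 (size 8, align 8) → ends 40
state at 40 (size 8, align 8) → ends 48
team at 48 (size 24, align 8) → ends 72
y at 72 (size 4, align 4) → ends 76
x at 76 (size 4, align 4) → ends 80
cooldown at 80 (size 8, align 8) → ends 88
id at 88 (size 4, align 4) → ends 92
target at 92 (size 1, align 1) → ends 93
tail pad 3 to reach multiple of 8
total 96 bytes, alignment 8

96 bytes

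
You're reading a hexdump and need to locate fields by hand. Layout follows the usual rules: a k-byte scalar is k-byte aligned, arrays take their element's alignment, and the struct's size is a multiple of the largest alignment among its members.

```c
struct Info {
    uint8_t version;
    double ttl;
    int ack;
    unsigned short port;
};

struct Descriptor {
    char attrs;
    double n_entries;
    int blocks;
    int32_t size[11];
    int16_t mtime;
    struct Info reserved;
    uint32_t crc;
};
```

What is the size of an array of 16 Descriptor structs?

1664

Info: @0: version [1B, align 1] → 1; +7 pad (align 8); @8: ttl [8B, align 8] → 16; @16: ack [4B, align 4] → 20; @20: port [2B, align 2] → 22; +2 tail pad (align 8); size 24, align 8
@0: attrs [1B, align 1] → 1
+7 pad (align 8)
@8: n_entries [8B, align 8] → 16
@16: blocks [4B, align 4] → 20
@20: size [44B, align 4] → 64
@64: mtime [2B, align 2] → 66
+6 pad (align 8)
@72: reserved [24B, align 8] → 96
@96: crc [4B, align 4] → 100
+4 tail pad (align 8)
size 104, align 8
array of 16: 16 × 104 = 1664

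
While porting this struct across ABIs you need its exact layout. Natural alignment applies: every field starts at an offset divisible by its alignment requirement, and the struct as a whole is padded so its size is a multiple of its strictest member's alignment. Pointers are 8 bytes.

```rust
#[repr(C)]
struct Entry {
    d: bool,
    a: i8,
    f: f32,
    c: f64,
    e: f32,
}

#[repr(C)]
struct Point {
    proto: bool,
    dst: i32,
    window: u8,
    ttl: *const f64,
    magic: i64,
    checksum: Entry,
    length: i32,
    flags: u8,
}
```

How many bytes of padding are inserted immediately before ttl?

Entry: 0..1  d  (1B, 1-aligned); 1..2  a  (1B, 1-aligned); 2..4  -- padding (2B); 4..8  f  (4B, 4-aligned); 8..16  c  (8B, 8-aligned); 16..20  e  (4B, 4-aligned); 20..24  -- tail padding (4B); sizeof = 24, alignof = 8
0..1  proto  (1B, 1-aligned)
1..4  -- padding (3B)
4..8  dst  (4B, 4-aligned)
8..9  window  (1B, 1-aligned)
9..16  -- padding (7B)
16..24  ttl  (8B, 8-aligned)

7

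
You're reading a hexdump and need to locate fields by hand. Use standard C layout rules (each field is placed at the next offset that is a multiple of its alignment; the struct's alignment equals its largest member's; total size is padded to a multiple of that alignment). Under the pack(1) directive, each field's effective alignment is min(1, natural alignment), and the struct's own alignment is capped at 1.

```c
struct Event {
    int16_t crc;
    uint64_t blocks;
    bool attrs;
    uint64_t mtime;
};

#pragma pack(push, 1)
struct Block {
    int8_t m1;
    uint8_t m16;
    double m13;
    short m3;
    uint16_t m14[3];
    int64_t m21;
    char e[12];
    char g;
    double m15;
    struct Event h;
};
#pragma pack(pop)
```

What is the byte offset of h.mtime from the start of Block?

71

Event: @0: crc [2B, align 2] → 2; +6 pad (align 8); @8: blocks [8B, align 8] → 16; @16: attrs [1B, align 1] → 17; +7 pad (align 8); @24: mtime [8B, align 8] → 32; size 32, align 8
@0: m1 [1B, align 1] → 1
@1: m16 [1B, align 1] → 2
@2: m13 [8B, align 1] → 10
@10: m3 [2B, align 1] → 12
@12: m14 [6B, align 1] → 18
@18: m21 [8B, align 1] → 26
@26: e [12B, align 1] → 38
@38: g [1B, align 1] → 39
@39: m15 [8B, align 1] → 47
@47: h [32B, align 1] → 79
within Event: mtime at 24
47 + 24 = 71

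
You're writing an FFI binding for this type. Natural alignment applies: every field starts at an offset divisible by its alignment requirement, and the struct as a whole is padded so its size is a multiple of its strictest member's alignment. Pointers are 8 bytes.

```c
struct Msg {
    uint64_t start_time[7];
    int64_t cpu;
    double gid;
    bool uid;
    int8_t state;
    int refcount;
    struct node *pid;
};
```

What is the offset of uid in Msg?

72

0..56  start_time  (56B, 8-aligned)
56..64  cpu  (8B, 8-aligned)
64..72  gid  (8B, 8-aligned)
72..73  uid  (1B, 1-aligned)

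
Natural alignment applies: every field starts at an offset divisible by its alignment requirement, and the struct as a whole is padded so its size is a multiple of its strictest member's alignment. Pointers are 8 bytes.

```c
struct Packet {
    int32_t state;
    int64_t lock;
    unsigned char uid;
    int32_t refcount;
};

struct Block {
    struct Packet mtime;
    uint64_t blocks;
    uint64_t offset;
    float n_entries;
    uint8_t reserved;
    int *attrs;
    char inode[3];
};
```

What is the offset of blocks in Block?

24

Packet: @0: state [4B, align 4] → 4; +4 pad (align 8); @8: lock [8B, align 8] → 16; @16: uid [1B, align 1] → 17; +3 pad (align 4); @20: refcount [4B, align 4] → 24; size 24, align 8
@0: mtime [24B, align 8] → 24
@24: blocks [8B, align 8] → 32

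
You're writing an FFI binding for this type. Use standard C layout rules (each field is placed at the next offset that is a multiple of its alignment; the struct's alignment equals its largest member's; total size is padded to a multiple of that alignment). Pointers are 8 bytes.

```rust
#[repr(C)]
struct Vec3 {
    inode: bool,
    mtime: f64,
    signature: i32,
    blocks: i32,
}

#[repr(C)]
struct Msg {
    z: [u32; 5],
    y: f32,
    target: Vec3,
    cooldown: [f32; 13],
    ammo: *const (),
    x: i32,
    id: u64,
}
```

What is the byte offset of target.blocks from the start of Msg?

Vec3: 0..1  inode  (1B, 1-aligned); 1..8  -- padding (7B); 8..16  mtime  (8B, 8-aligned); 16..20  signature  (4B, 4-aligned); 20..24  blocks  (4B, 4-aligned); sizeof = 24, alignof = 8
0..20  z  (20B, 4-aligned)
20..24  y  (4B, 4-aligned)
24..48  target  (24B, 8-aligned)
within Vec3: blocks at 20
24 + 20 = 44

44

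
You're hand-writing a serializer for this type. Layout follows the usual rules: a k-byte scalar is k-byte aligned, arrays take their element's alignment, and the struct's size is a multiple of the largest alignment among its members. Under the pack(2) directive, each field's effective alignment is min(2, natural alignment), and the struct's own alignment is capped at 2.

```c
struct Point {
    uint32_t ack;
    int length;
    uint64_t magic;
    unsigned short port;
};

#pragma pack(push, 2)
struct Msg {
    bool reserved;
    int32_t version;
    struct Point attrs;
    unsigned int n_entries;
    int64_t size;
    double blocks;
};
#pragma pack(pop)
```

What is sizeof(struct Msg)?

50

Point: @0: ack [4B, align 4] → 4; @4: length [4B, align 4] → 8; @8: magic [8B, align 8] → 16; @16: port [2B, align 2] → 18; +6 tail pad (align 8); size 24, align 8
@0: reserved [1B, align 1] → 1
+1 pad (align 2)
@2: version [4B, align 2] → 6
@6: attrs [24B, align 2] → 30
@30: n_entries [4B, align 2] → 34
@34: size [8B, align 2] → 42
@42: blocks [8B, align 2] → 50
size 50, align 2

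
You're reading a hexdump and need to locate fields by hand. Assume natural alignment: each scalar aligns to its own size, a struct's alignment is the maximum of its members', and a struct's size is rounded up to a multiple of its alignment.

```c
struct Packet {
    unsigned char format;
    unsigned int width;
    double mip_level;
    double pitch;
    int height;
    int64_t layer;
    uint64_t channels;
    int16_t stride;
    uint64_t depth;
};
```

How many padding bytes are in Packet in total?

13

@0: format [1B, align 1] → 1
+3 pad (align 4)
@4: width [4B, align 4] → 8
@8: mip_level [8B, align 8] → 16
@16: pitch [8B, align 8] → 24
@24: height [4B, align 4] → 28
+4 pad (align 8)
@32: layer [8B, align 8] → 40
@40: channels [8B, align 8] → 48
@48: stride [2B, align 2] → 50
+6 pad (align 8)
@56: depth [8B, align 8] → 64
size 64, align 8
data bytes 51, size 64 → padding 13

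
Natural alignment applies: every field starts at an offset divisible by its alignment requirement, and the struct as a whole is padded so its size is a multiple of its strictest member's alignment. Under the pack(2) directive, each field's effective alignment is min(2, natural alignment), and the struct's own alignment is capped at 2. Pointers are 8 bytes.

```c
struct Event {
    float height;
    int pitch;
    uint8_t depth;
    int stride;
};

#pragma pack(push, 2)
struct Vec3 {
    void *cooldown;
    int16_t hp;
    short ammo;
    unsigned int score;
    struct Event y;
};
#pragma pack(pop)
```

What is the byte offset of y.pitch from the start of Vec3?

Event: @0: height [4B, align 4] → 4; @4: pitch [4B, align 4] → 8; @8: depth [1B, align 1] → 9; +3 pad (align 4); @12: stride [4B, align 4] → 16; size 16, align 4
@0: cooldown [8B, align 2] → 8
@8: hp [2B, align 2] → 10
@10: ammo [2B, align 2] → 12
@12: score [4B, align 2] → 16
@16: y [16B, align 2] → 32
within Event: pitch at 4
16 + 4 = 20

20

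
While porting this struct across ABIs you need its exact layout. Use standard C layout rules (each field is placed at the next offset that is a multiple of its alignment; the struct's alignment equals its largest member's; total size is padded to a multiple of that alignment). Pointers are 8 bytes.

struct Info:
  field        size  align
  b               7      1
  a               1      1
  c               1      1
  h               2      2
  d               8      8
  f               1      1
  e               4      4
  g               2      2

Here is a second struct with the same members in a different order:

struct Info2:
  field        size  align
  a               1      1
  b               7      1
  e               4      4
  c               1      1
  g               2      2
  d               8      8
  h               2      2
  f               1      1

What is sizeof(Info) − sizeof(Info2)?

8

@0: b [7B, align 1] → 7
@7: a [1B, align 1] → 8
@8: c [1B, align 1] → 9
+1 pad (align 2)
@10: h [2B, align 2] → 12
+4 pad (align 8)
@16: d [8B, align 8] → 24
@24: f [1B, align 1] → 25
+3 pad (align 4)
@28: e [4B, align 4] → 32
@32: g [2B, align 2] → 34
+6 tail pad (align 8)
size 40, align 8
— Info2 —
@0: a [1B, align 1] → 1
@1: b [7B, align 1] → 8
@8: e [4B, align 4] → 12
@12: c [1B, align 1] → 13
+1 pad (align 2)
@14: g [2B, align 2] → 16
@16: d [8B, align 8] → 24
@24: h [2B, align 2] → 26
@26: f [1B, align 1] → 27
+5 tail pad (align 8)
size 32, align 8
40 − 32 = 8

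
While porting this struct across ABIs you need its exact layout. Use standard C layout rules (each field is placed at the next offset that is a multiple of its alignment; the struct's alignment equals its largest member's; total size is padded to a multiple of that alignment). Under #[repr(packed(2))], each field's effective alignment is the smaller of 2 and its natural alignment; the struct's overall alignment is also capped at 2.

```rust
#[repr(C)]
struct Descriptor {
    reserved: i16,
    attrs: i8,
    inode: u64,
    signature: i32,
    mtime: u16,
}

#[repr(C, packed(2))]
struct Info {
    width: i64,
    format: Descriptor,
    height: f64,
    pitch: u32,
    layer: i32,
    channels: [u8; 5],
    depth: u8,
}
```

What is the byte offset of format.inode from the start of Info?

16

Descriptor: @0: reserved [2B, align 2] → 2; @2: attrs [1B, align 1] → 3; +5 pad (align 8); @8: inode [8B, align 8] → 16; @16: signature [4B, align 4] → 20; @20: mtime [2B, align 2] → 22; +2 tail pad (align 8); size 24, align 8
@0: width [8B, align 2] → 8
@8: format [24B, align 2] → 32
within Descriptor: inode at 8
8 + 8 = 16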